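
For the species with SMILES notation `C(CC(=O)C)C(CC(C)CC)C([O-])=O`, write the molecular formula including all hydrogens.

Heavy atoms from the SMILES: 11 C, 3 O.
Implicit hydrogens by atom environment:
  4 × C: 2 H each → 8
  3 × C: 3 H each → 9
  2 × C: 1 H each → 2
  2 × C: no H
  2 × O: no H
  1 × O (charge -1): no H
  Total hydrogens = 19.
Net charge -1.
Molecular formula: C11H19O3-

C11H19O3-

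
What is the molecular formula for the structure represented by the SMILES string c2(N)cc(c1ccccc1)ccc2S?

C12H11NS

Heavy atoms from the SMILES: 12 C, 1 N, 1 S.
Implicit hydrogens by atom environment:
  8 × C (aromatic): 1 H each → 8
  4 × C (aromatic): no H
  1 × N: 2 H
  1 × S: 1 H
  Total hydrogens = 11.
Molecular formula: C12H11NS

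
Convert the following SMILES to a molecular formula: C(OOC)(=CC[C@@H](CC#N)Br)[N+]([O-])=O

C7H9BrN2O4

Heavy atoms from the SMILES: 1 Br, 7 C, 2 N, 4 O.
Implicit hydrogens by atom environment:
  3 × O: no H
  2 × C: 2 H each → 4
  2 × C: 1 H each → 2
  2 × C: no H
  1 × Br: no H
  1 × C: 3 H
  1 × N (charge +1): no H
  1 × N: no H
  1 × O (charge -1): no H
  Total hydrogens = 9.
Molecular formula: C7H9BrN2O4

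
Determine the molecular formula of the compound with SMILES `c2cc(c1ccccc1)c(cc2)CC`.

Heavy atoms from the SMILES: 14 C.
Implicit hydrogens by atom environment:
  9 × C (aromatic): 1 H each → 9
  3 × C (aromatic): no H
  1 × C: 3 H
  1 × C: 2 H
  Total hydrogens = 14.
Molecular formula: C14H14

C14H14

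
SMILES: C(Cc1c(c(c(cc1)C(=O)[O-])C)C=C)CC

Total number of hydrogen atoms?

Hydrogens are implicit in SMILES; fill each atom to its normal valence:
  4 × C: 2 H each → 8
  4 × C (aromatic): no H
  2 × C: 3 H each → 6
  2 × C (aromatic): 1 H each → 2
  1 × C: 1 H
  1 × C: no H
  1 × O: no H
  1 × O (charge -1): no H
  Total hydrogens = 17.

17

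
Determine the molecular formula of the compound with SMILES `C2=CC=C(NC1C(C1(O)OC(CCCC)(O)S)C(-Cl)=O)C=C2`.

Heavy atoms from the SMILES: 15 C, 1 Cl, 1 N, 4 O, 1 S.
Implicit hydrogens by atom environment:
  5 × C (aromatic): 1 H each → 5
  3 × C: 2 H each → 6
  3 × C: no H
  2 × C: 1 H each → 2
  2 × O: 1 H each → 2
  2 × O: no H
  1 × C: 3 H
  1 × C (aromatic): no H
  1 × Cl: no H
  1 × N: 1 H
  1 × S: 1 H
  Total hydrogens = 20.
Molecular formula: C15H20ClNO4S

C15H20ClNO4S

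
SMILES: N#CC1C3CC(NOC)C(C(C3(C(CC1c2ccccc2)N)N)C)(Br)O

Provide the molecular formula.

C19H27BrN4O2

Heavy atoms from the SMILES: 1 Br, 19 C, 4 N, 2 O.
Implicit hydrogens by atom environment:
  6 × C: 1 H each → 6
  5 × C (aromatic): 1 H each → 5
  3 × C: no H
  2 × C: 3 H each → 6
  2 × C: 2 H each → 4
  2 × N: 2 H each → 4
  1 × Br: no H
  1 × C (aromatic): no H
  1 × N: 1 H
  1 × N: no H
  1 × O: 1 H
  1 × O: no H
  Total hydrogens = 27.
Molecular formula: C19H27BrN4O2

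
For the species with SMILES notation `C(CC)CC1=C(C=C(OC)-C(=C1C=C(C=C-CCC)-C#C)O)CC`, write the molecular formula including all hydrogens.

C22H30O2

Heavy atoms from the SMILES: 22 C, 2 O.
Implicit hydrogens by atom environment:
  6 × C: 2 H each → 12
  5 × C (aromatic): no H
  4 × C: 3 H each → 12
  4 × C: 1 H each → 4
  2 × C: no H
  1 × C (aromatic): 1 H
  1 × O: 1 H
  1 × O: no H
  Total hydrogens = 30.
Molecular formula: C22H30O2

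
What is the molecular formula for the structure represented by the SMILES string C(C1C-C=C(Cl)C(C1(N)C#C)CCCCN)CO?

C14H23ClN2O

Heavy atoms from the SMILES: 14 C, 1 Cl, 2 N, 1 O.
Implicit hydrogens by atom environment:
  7 × C: 2 H each → 14
  4 × C: 1 H each → 4
  3 × C: no H
  2 × N: 2 H each → 4
  1 × Cl: no H
  1 × O: 1 H
  Total hydrogens = 23.
Molecular formula: C14H23ClN2O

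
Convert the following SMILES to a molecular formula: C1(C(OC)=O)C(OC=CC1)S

Heavy atoms from the SMILES: 7 C, 3 O, 1 S.
Implicit hydrogens by atom environment:
  4 × C: 1 H each → 4
  3 × O: no H
  1 × C: 3 H
  1 × C: 2 H
  1 × C: no H
  1 × S: 1 H
  Total hydrogens = 10.
Molecular formula: C7H10O3S

C7H10O3S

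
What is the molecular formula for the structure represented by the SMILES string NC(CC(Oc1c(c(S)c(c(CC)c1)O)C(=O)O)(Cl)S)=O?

C12H14ClNO5S2

Heavy atoms from the SMILES: 12 C, 1 Cl, 1 N, 5 O, 2 S.
Implicit hydrogens by atom environment:
  5 × C (aromatic): no H
  3 × C: no H
  3 × O: no H
  2 × C: 2 H each → 4
  2 × O: 1 H each → 2
  2 × S: 1 H each → 2
  1 × C: 3 H
  1 × C (aromatic): 1 H
  1 × Cl: no H
  1 × N: 2 H
  Total hydrogens = 14.
Molecular formula: C12H14ClNO5S2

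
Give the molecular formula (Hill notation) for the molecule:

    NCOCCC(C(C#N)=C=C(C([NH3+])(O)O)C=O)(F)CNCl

Heavy atoms from the SMILES: 11 C, 1 Cl, 1 F, 4 N, 4 O.
Implicit hydrogens by atom environment:
  6 × C: no H
  4 × C: 2 H each → 8
  2 × O: 1 H each → 2
  2 × O: no H
  1 × C: 1 H
  1 × Cl: no H
  1 × F: no H
  1 × N (charge +1): 3 H
  1 × N: 2 H
  1 × N: 1 H
  1 × N: no H
  Total hydrogens = 17.
Net charge +1.
Molecular formula: C11H17ClFN4O4+

C11H17ClFN4O4+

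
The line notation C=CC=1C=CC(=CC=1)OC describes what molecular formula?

C9H10O

Heavy atoms from the SMILES: 9 C, 1 O.
Implicit hydrogens by atom environment:
  4 × C (aromatic): 1 H each → 4
  2 × C (aromatic): no H
  1 × C: 3 H
  1 × C: 2 H
  1 × C: 1 H
  1 × O: no H
  Total hydrogens = 10.
Molecular formula: C9H10O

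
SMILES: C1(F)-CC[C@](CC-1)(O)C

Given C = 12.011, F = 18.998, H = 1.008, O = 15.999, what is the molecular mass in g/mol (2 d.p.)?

132.18

Molecular formula: C7H13FO.
M = 7×12.011 + 1×18.998 + 13×1.008 + 1×15.999 = 132.18 g/mol.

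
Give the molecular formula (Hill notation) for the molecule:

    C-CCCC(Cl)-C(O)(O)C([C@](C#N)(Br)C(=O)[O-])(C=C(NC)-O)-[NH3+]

C13H21BrClN3O5

Heavy atoms from the SMILES: 1 Br, 13 C, 1 Cl, 3 N, 5 O.
Implicit hydrogens by atom environment:
  6 × C: no H
  3 × C: 2 H each → 6
  3 × O: 1 H each → 3
  2 × C: 3 H each → 6
  2 × C: 1 H each → 2
  1 × Br: no H
  1 × Cl: no H
  1 × N (charge +1): 3 H
  1 × N: 1 H
  1 × N: no H
  1 × O: no H
  1 × O (charge -1): no H
  Total hydrogens = 21.
Molecular formula: C13H21BrClN3O5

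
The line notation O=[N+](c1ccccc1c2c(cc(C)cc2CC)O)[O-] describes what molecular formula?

Heavy atoms from the SMILES: 15 C, 1 N, 3 O.
Implicit hydrogens by atom environment:
  6 × C (aromatic): 1 H each → 6
  6 × C (aromatic): no H
  2 × C: 3 H each → 6
  1 × C: 2 H
  1 × N (charge +1): no H
  1 × O: 1 H
  1 × O: no H
  1 × O (charge -1): no H
  Total hydrogens = 15.
Molecular formula: C15H15NO3

C15H15NO3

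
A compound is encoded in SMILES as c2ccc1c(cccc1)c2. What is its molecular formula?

C10H8

Heavy atoms from the SMILES: 10 C.
Implicit hydrogens by atom environment:
  8 × C (aromatic): 1 H each → 8
  2 × C (aromatic): no H
  Total hydrogens = 8.
Molecular formula: C10H8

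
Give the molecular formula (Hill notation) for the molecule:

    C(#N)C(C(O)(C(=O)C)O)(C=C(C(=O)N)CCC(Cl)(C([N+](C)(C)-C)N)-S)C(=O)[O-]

Heavy atoms from the SMILES: 16 C, 1 Cl, 4 N, 6 O, 1 S.
Implicit hydrogens by atom environment:
  8 × C: no H
  4 × C: 3 H each → 12
  3 × O: no H
  2 × C: 2 H each → 4
  2 × C: 1 H each → 2
  2 × N: 2 H each → 4
  2 × O: 1 H each → 2
  1 × Cl: no H
  1 × N: no H
  1 × N (charge +1): no H
  1 × O (charge -1): no H
  1 × S: 1 H
  Total hydrogens = 25.
Molecular formula: C16H25ClN4O6S

C16H25ClN4O6S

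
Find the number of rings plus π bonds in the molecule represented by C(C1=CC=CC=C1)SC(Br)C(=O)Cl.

Molecular formula from the SMILES: C9H8BrClOS.
DoU = (2C + 2 + N − H − X)/2 = (2·9 + 2 + 0 − 8 − 2)/2 = 10/2 = 5.
(Structurally: 1 ring(s) + 4 π bond(s) = 5.)

5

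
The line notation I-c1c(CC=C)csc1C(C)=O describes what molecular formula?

C9H9IOS

Heavy atoms from the SMILES: 9 C, 1 I, 1 O, 1 S.
Implicit hydrogens by atom environment:
  3 × C (aromatic): no H
  2 × C: 2 H each → 4
  1 × C: 3 H
  1 × C (aromatic): 1 H
  1 × C: 1 H
  1 × C: no H
  1 × I: no H
  1 × O: no H
  1 × S (aromatic): no H
  Total hydrogens = 9.
Molecular formula: C9H9IOS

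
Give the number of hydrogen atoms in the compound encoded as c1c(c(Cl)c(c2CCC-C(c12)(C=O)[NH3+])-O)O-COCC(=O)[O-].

16

Hydrogens are implicit in SMILES; fill each atom to its normal valence:
  5 × C: 2 H each → 10
  5 × C (aromatic): no H
  4 × O: no H
  2 × C: no H
  1 × C (aromatic): 1 H
  1 × C: 1 H
  1 × Cl: no H
  1 × N (charge +1): 3 H
  1 × O: 1 H
  1 × O (charge -1): no H
  Total hydrogens = 16.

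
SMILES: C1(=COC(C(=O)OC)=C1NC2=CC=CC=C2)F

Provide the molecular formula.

Heavy atoms from the SMILES: 12 C, 1 F, 1 N, 3 O.
Implicit hydrogens by atom environment:
  6 × C (aromatic): 1 H each → 6
  4 × C (aromatic): no H
  2 × O: no H
  1 × C: 3 H
  1 × C: no H
  1 × F: no H
  1 × N: 1 H
  1 × O (aromatic): no H
  Total hydrogens = 10.
Molecular formula: C12H10FNO3

C12H10FNO3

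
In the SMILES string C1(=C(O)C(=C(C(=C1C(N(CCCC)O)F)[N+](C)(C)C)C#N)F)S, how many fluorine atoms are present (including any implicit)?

2

The symbol for fluorine appears 2 times in the SMILES.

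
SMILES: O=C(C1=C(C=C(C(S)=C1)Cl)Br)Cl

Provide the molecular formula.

C7H3BrCl2OS

Heavy atoms from the SMILES: 1 Br, 7 C, 2 Cl, 1 O, 1 S.
Implicit hydrogens by atom environment:
  4 × C (aromatic): no H
  2 × C (aromatic): 1 H each → 2
  2 × Cl: no H
  1 × Br: no H
  1 × C: no H
  1 × O: no H
  1 × S: 1 H
  Total hydrogens = 3.
Molecular formula: C7H3BrCl2OS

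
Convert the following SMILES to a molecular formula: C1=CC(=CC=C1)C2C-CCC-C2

Heavy atoms from the SMILES: 12 C.
Implicit hydrogens by atom environment:
  5 × C: 2 H each → 10
  5 × C (aromatic): 1 H each → 5
  1 × C: 1 H
  1 × C (aromatic): no H
  Total hydrogens = 16.
Molecular formula: C12H16

C12H16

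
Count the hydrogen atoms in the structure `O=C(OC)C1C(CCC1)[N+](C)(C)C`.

Hydrogens are implicit in SMILES; fill each atom to its normal valence:
  4 × C: 3 H each → 12
  3 × C: 2 H each → 6
  2 × C: 1 H each → 2
  2 × O: no H
  1 × C: no H
  1 × N (charge +1): no H
  Total hydrogens = 20.

20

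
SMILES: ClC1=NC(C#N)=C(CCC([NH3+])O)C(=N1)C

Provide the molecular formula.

C9H12ClN4O+

Heavy atoms from the SMILES: 9 C, 1 Cl, 4 N, 1 O.
Implicit hydrogens by atom environment:
  4 × C (aromatic): no H
  2 × C: 2 H each → 4
  2 × N (aromatic): no H
  1 × C: 3 H
  1 × C: 1 H
  1 × C: no H
  1 × Cl: no H
  1 × N (charge +1): 3 H
  1 × N: no H
  1 × O: 1 H
  Total hydrogens = 12.
Net charge +1.
Molecular formula: C9H12ClN4O+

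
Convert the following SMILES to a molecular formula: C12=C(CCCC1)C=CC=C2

C10H12

Heavy atoms from the SMILES: 10 C.
Implicit hydrogens by atom environment:
  4 × C: 2 H each → 8
  4 × C (aromatic): 1 H each → 4
  2 × C (aromatic): no H
  Total hydrogens = 12.
Molecular formula: C10H12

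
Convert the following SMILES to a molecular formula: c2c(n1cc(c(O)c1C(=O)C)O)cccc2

C12H11NO3

Heavy atoms from the SMILES: 12 C, 1 N, 3 O.
Implicit hydrogens by atom environment:
  6 × C (aromatic): 1 H each → 6
  4 × C (aromatic): no H
  2 × O: 1 H each → 2
  1 × C: 3 H
  1 × C: no H
  1 × N (aromatic): no H
  1 × O: no H
  Total hydrogens = 11.
Molecular formula: C12H11NO3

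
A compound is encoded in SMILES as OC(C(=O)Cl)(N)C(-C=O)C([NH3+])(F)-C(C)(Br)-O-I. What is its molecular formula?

Heavy atoms from the SMILES: 1 Br, 7 C, 1 Cl, 1 F, 1 I, 2 N, 4 O.
Implicit hydrogens by atom environment:
  4 × C: no H
  3 × O: no H
  2 × C: 1 H each → 2
  1 × Br: no H
  1 × C: 3 H
  1 × Cl: no H
  1 × F: no H
  1 × I: no H
  1 × N (charge +1): 3 H
  1 × N: 2 H
  1 × O: 1 H
  Total hydrogens = 11.
Net charge +1.
Molecular formula: C7H11BrClFIN2O4+

C7H11BrClFIN2O4+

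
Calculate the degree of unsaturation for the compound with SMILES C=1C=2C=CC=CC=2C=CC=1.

Molecular formula from the SMILES: C10H8.
DoU = (2C + 2 + N − H − X)/2 = (2·10 + 2 + 0 − 8 − 0)/2 = 14/2 = 7.
(Structurally: 2 ring(s) + 5 π bond(s) = 7.)

7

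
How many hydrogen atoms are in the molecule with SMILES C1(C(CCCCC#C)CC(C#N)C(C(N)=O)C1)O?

Hydrogens are implicit in SMILES; fill each atom to its normal valence:
  6 × C: 2 H each → 12
  5 × C: 1 H each → 5
  3 × C: no H
  1 × N: 2 H
  1 × N: no H
  1 × O: 1 H
  1 × O: no H
  Total hydrogens = 20.

20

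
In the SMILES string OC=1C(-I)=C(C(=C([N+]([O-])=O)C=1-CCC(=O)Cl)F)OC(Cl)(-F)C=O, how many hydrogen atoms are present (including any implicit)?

Hydrogens are implicit in SMILES; fill each atom to its normal valence:
  6 × C (aromatic): no H
  4 × O: no H
  2 × C: 2 H each → 4
  2 × C: no H
  2 × Cl: no H
  2 × F: no H
  1 × C: 1 H
  1 × I: no H
  1 × N (charge +1): no H
  1 × O: 1 H
  1 × O (charge -1): no H
  Total hydrogens = 6.

6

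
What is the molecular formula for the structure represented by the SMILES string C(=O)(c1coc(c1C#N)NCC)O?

Heavy atoms from the SMILES: 8 C, 2 N, 3 O.
Implicit hydrogens by atom environment:
  3 × C (aromatic): no H
  2 × C: no H
  1 × C: 3 H
  1 × C: 2 H
  1 × C (aromatic): 1 H
  1 × N: 1 H
  1 × N: no H
  1 × O: 1 H
  1 × O (aromatic): no H
  1 × O: no H
  Total hydrogens = 8.
Molecular formula: C8H8N2O3

C8H8N2O3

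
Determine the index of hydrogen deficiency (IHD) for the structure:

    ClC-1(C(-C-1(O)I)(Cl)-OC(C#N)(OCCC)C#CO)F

Molecular formula from the SMILES: C10H9Cl2FINO4.
DoU = (2C + 2 + N − H − X)/2 = (2·10 + 2 + 1 − 9 − 4)/2 = 10/2 = 5.
(Structurally: 1 ring(s) + 4 π bond(s) = 5.)

5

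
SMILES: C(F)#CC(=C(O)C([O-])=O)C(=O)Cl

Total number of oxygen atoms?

The symbol for oxygen appears 4 times in the SMILES.

4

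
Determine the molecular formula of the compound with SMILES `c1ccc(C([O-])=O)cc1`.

Heavy atoms from the SMILES: 7 C, 2 O.
Implicit hydrogens by atom environment:
  5 × C (aromatic): 1 H each → 5
  1 × C (aromatic): no H
  1 × C: no H
  1 × O: no H
  1 × O (charge -1): no H
  Total hydrogens = 5.
Net charge -1.
Molecular formula: C7H5O2-

C7H5O2-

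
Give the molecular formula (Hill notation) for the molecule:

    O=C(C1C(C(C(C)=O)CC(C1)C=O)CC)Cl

Heavy atoms from the SMILES: 12 C, 1 Cl, 3 O.
Implicit hydrogens by atom environment:
  5 × C: 1 H each → 5
  3 × C: 2 H each → 6
  3 × O: no H
  2 × C: 3 H each → 6
  2 × C: no H
  1 × Cl: no H
  Total hydrogens = 17.
Molecular formula: C12H17ClO3

C12H17ClO3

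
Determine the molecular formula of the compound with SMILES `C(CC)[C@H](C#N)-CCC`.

Heavy atoms from the SMILES: 8 C, 1 N.
Implicit hydrogens by atom environment:
  4 × C: 2 H each → 8
  2 × C: 3 H each → 6
  1 × C: 1 H
  1 × C: no H
  1 × N: no H
  Total hydrogens = 15.
Molecular formula: C8H15N

C8H15N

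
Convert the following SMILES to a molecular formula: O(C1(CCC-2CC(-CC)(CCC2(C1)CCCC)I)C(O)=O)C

Heavy atoms from the SMILES: 18 C, 1 I, 3 O.
Implicit hydrogens by atom environment:
  10 × C: 2 H each → 20
  4 × C: no H
  3 × C: 3 H each → 9
  2 × O: no H
  1 × C: 1 H
  1 × I: no H
  1 × O: 1 H
  Total hydrogens = 31.
Molecular formula: C18H31IO3

C18H31IO3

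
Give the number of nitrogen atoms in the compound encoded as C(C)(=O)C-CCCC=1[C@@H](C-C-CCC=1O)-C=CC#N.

1

The symbol for nitrogen appears 1 time in the SMILES.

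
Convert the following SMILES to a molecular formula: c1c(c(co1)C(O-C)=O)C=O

Heavy atoms from the SMILES: 7 C, 4 O.
Implicit hydrogens by atom environment:
  3 × O: no H
  2 × C (aromatic): 1 H each → 2
  2 × C (aromatic): no H
  1 × C: 3 H
  1 × C: 1 H
  1 × C: no H
  1 × O (aromatic): no H
  Total hydrogens = 6.
Molecular formula: C7H6O4

C7H6O4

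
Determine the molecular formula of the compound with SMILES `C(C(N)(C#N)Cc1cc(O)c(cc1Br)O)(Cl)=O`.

C10H8BrClN2O3

Heavy atoms from the SMILES: 1 Br, 10 C, 1 Cl, 2 N, 3 O.
Implicit hydrogens by atom environment:
  4 × C (aromatic): no H
  3 × C: no H
  2 × C (aromatic): 1 H each → 2
  2 × O: 1 H each → 2
  1 × Br: no H
  1 × C: 2 H
  1 × Cl: no H
  1 × N: 2 H
  1 × N: no H
  1 × O: no H
  Total hydrogens = 8.
Molecular formula: C10H8BrClN2O3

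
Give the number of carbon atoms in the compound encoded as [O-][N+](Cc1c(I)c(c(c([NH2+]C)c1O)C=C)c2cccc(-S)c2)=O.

16

The symbol for carbon appears 16 times in the SMILES. Lowercase c denotes aromatic carbon and counts toward C.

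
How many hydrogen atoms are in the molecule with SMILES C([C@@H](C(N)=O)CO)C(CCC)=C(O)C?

19

Hydrogens are implicit in SMILES; fill each atom to its normal valence:
  4 × C: 2 H each → 8
  3 × C: no H
  2 × C: 3 H each → 6
  2 × O: 1 H each → 2
  1 × C: 1 H
  1 × N: 2 H
  1 × O: no H
  Total hydrogens = 19.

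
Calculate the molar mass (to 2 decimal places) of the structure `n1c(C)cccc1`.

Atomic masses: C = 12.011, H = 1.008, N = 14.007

93.13

Molecular formula: C6H7N.
M = 6×12.011 + 7×1.008 + 1×14.007 = 93.13 g/mol.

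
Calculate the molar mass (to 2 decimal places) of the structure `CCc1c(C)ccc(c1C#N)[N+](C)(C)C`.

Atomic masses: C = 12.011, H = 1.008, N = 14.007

203.31

Molecular formula: C13H19N2+.
M = 13×12.011 + 19×1.008 + 2×14.007 = 203.31 g/mol.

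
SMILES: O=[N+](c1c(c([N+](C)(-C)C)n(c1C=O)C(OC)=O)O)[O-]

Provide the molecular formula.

Heavy atoms from the SMILES: 10 C, 3 N, 6 O.
Implicit hydrogens by atom environment:
  4 × C: 3 H each → 12
  4 × C (aromatic): no H
  4 × O: no H
  2 × N (charge +1): no H
  1 × C: 1 H
  1 × C: no H
  1 × N (aromatic): no H
  1 × O: 1 H
  1 × O (charge -1): no H
  Total hydrogens = 14.
Net charge +1.
Molecular formula: C10H14N3O6+

C10H14N3O6+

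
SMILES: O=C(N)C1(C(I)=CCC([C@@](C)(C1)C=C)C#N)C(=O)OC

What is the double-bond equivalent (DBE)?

Molecular formula from the SMILES: C14H17IN2O3.
DoU = (2C + 2 + N − H − X)/2 = (2·14 + 2 + 2 − 17 − 1)/2 = 14/2 = 7.
(Structurally: 1 ring(s) + 6 π bond(s) = 7.)

7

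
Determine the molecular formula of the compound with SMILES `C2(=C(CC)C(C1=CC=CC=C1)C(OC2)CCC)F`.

Heavy atoms from the SMILES: 16 C, 1 F, 1 O.
Implicit hydrogens by atom environment:
  5 × C (aromatic): 1 H each → 5
  4 × C: 2 H each → 8
  2 × C: 3 H each → 6
  2 × C: 1 H each → 2
  2 × C: no H
  1 × C (aromatic): no H
  1 × F: no H
  1 × O: no H
  Total hydrogens = 21.
Molecular formula: C16H21FO

C16H21FO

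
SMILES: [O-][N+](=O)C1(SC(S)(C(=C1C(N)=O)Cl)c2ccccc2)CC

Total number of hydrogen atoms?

13

Hydrogens are implicit in SMILES; fill each atom to its normal valence:
  5 × C (aromatic): 1 H each → 5
  5 × C: no H
  2 × O: no H
  1 × C: 3 H
  1 × C: 2 H
  1 × C (aromatic): no H
  1 × Cl: no H
  1 × N: 2 H
  1 × N (charge +1): no H
  1 × O (charge -1): no H
  1 × S: 1 H
  1 × S: no H
  Total hydrogens = 13.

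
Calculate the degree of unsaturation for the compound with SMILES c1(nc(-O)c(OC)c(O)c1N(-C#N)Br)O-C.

Molecular formula from the SMILES: C8H8BrN3O4.
DoU = (2C + 2 + N − H − X)/2 = (2·8 + 2 + 3 − 8 − 1)/2 = 12/2 = 6.
(Structurally: 1 ring(s) + 5 π bond(s) = 6.)

6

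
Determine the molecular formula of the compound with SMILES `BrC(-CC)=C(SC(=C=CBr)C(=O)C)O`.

Heavy atoms from the SMILES: 2 Br, 9 C, 2 O, 1 S.
Implicit hydrogens by atom environment:
  5 × C: no H
  2 × Br: no H
  2 × C: 3 H each → 6
  1 × C: 2 H
  1 × C: 1 H
  1 × O: 1 H
  1 × O: no H
  1 × S: no H
  Total hydrogens = 10.
Molecular formula: C9H10Br2O2S

C9H10Br2O2S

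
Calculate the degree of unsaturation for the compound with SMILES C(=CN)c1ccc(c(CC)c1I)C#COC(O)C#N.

9

Molecular formula from the SMILES: C14H13IN2O2.
DoU = (2C + 2 + N − H − X)/2 = (2·14 + 2 + 2 − 13 − 1)/2 = 18/2 = 9.
(Structurally: 1 ring(s) + 8 π bond(s) = 9.)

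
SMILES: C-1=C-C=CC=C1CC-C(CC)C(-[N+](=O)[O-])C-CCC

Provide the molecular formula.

Heavy atoms from the SMILES: 16 C, 1 N, 2 O.
Implicit hydrogens by atom environment:
  6 × C: 2 H each → 12
  5 × C (aromatic): 1 H each → 5
  2 × C: 3 H each → 6
  2 × C: 1 H each → 2
  1 × C (aromatic): no H
  1 × N (charge +1): no H
  1 × O: no H
  1 × O (charge -1): no H
  Total hydrogens = 25.
Molecular formula: C16H25NO2

C16H25NO2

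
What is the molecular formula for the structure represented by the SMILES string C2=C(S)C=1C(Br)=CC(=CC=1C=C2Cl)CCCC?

C14H14BrClS

Heavy atoms from the SMILES: 1 Br, 14 C, 1 Cl, 1 S.
Implicit hydrogens by atom environment:
  6 × C (aromatic): no H
  4 × C (aromatic): 1 H each → 4
  3 × C: 2 H each → 6
  1 × Br: no H
  1 × C: 3 H
  1 × Cl: no H
  1 × S: 1 H
  Total hydrogens = 14.
Molecular formula: C14H14BrClS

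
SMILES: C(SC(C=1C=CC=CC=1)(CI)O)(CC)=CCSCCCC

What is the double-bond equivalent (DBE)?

Molecular formula from the SMILES: C17H25IOS2.
DoU = (2C + 2 + N − H − X)/2 = (2·17 + 2 + 0 − 25 − 1)/2 = 10/2 = 5.
(Structurally: 1 ring(s) + 4 π bond(s) = 5.)

5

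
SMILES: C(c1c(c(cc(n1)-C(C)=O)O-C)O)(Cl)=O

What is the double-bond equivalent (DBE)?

Molecular formula from the SMILES: C9H8ClNO4.
DoU = (2C + 2 + N − H − X)/2 = (2·9 + 2 + 1 − 8 − 1)/2 = 12/2 = 6.
(Structurally: 1 ring(s) + 5 π bond(s) = 6.)

6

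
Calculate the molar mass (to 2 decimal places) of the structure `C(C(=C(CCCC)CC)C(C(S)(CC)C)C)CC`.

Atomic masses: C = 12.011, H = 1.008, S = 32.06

270.52

Molecular formula: C17H34S.
M = 17×12.011 + 34×1.008 + 1×32.06 = 270.52 g/mol.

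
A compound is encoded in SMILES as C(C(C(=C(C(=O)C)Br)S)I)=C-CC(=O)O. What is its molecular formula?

Heavy atoms from the SMILES: 1 Br, 9 C, 1 I, 3 O, 1 S.
Implicit hydrogens by atom environment:
  4 × C: no H
  3 × C: 1 H each → 3
  2 × O: no H
  1 × Br: no H
  1 × C: 3 H
  1 × C: 2 H
  1 × I: no H
  1 × O: 1 H
  1 × S: 1 H
  Total hydrogens = 10.
Molecular formula: C9H10BrIO3S

C9H10BrIO3S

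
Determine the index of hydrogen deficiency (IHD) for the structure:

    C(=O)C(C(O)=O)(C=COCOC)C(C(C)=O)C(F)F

4

Molecular formula from the SMILES: C11H14F2O6.
DoU = (2C + 2 + N − H − X)/2 = (2·11 + 2 + 0 − 14 − 2)/2 = 8/2 = 4.
(Structurally: 0 ring(s) + 4 π bond(s) = 4.)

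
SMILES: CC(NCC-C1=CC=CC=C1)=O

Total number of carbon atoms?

10

The symbol for carbon appears 10 times in the SMILES.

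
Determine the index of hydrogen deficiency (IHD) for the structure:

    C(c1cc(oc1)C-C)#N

5

Molecular formula from the SMILES: C7H7NO.
DoU = (2C + 2 + N − H − X)/2 = (2·7 + 2 + 1 − 7 − 0)/2 = 10/2 = 5.
(Structurally: 1 ring(s) + 4 π bond(s) = 5.)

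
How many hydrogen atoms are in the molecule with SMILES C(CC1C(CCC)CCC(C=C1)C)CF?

Hydrogens are implicit in SMILES; fill each atom to its normal valence:
  7 × C: 2 H each → 14
  5 × C: 1 H each → 5
  2 × C: 3 H each → 6
  1 × F: no H
  Total hydrogens = 25.

25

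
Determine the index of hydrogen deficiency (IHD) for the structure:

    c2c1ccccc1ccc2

Molecular formula from the SMILES: C10H8.
DoU = (2C + 2 + N − H − X)/2 = (2·10 + 2 + 0 − 8 − 0)/2 = 14/2 = 7.
(Structurally: 2 ring(s) + 5 π bond(s) = 7.)

7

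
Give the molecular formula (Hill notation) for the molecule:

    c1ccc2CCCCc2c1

Heavy atoms from the SMILES: 10 C.
Implicit hydrogens by atom environment:
  4 × C: 2 H each → 8
  4 × C (aromatic): 1 H each → 4
  2 × C (aromatic): no H
  Total hydrogens = 12.
Molecular formula: C10H12

C10H12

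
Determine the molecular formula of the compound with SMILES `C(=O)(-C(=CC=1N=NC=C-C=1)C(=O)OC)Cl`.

C9H7ClN2O3

Heavy atoms from the SMILES: 9 C, 1 Cl, 2 N, 3 O.
Implicit hydrogens by atom environment:
  3 × C (aromatic): 1 H each → 3
  3 × C: no H
  3 × O: no H
  2 × N (aromatic): no H
  1 × C: 3 H
  1 × C: 1 H
  1 × C (aromatic): no H
  1 × Cl: no H
  Total hydrogens = 7.
Molecular formula: C9H7ClN2O3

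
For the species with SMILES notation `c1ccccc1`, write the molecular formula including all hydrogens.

Heavy atoms from the SMILES: 6 C.
Implicit hydrogens by atom environment:
  6 × C (aromatic): 1 H each → 6
  Total hydrogens = 6.
Molecular formula: C6H6

C6H6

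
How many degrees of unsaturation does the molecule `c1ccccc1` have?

4

Molecular formula from the SMILES: C6H6.
DoU = (2C + 2 + N − H − X)/2 = (2·6 + 2 + 0 − 6 − 0)/2 = 8/2 = 4.
(Structurally: 1 ring(s) + 3 π bond(s) = 4.)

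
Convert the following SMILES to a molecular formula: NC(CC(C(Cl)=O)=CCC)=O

Heavy atoms from the SMILES: 7 C, 1 Cl, 1 N, 2 O.
Implicit hydrogens by atom environment:
  3 × C: no H
  2 × C: 2 H each → 4
  2 × O: no H
  1 × C: 3 H
  1 × C: 1 H
  1 × Cl: no H
  1 × N: 2 H
  Total hydrogens = 10.
Molecular formula: C7H10ClNO2

C7H10ClNO2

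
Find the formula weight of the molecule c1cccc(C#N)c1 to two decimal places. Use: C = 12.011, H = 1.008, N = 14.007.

Molecular formula: C7H5N.
M = 7×12.011 + 5×1.008 + 1×14.007 = 103.12 g/mol.

103.12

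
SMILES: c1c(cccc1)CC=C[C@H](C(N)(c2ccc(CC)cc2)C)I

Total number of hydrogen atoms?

24

Hydrogens are implicit in SMILES; fill each atom to its normal valence:
  9 × C (aromatic): 1 H each → 9
  3 × C: 1 H each → 3
  3 × C (aromatic): no H
  2 × C: 3 H each → 6
  2 × C: 2 H each → 4
  1 × C: no H
  1 × I: no H
  1 × N: 2 H
  Total hydrogens = 24.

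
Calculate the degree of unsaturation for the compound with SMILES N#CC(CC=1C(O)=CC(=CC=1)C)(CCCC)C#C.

8

Molecular formula from the SMILES: C16H19NO.
DoU = (2C + 2 + N − H − X)/2 = (2·16 + 2 + 1 − 19 − 0)/2 = 16/2 = 8.
(Structurally: 1 ring(s) + 7 π bond(s) = 8.)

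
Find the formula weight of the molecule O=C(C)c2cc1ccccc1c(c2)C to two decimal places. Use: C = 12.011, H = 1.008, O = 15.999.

184.24

Molecular formula: C13H12O.
M = 13×12.011 + 12×1.008 + 1×15.999 = 184.24 g/mol.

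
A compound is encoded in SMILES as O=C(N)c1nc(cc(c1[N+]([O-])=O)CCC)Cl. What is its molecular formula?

C9H10ClN3O3

Heavy atoms from the SMILES: 9 C, 1 Cl, 3 N, 3 O.
Implicit hydrogens by atom environment:
  4 × C (aromatic): no H
  2 × C: 2 H each → 4
  2 × O: no H
  1 × C: 3 H
  1 × C (aromatic): 1 H
  1 × C: no H
  1 × Cl: no H
  1 × N: 2 H
  1 × N (aromatic): no H
  1 × N (charge +1): no H
  1 × O (charge -1): no H
  Total hydrogens = 10.
Molecular formula: C9H10ClN3O3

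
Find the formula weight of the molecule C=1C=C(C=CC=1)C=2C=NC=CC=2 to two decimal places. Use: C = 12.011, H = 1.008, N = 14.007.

155.20

Molecular formula: C11H9N.
M = 11×12.011 + 9×1.008 + 1×14.007 = 155.20 g/mol.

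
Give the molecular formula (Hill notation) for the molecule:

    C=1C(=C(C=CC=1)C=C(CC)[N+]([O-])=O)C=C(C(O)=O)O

C13H13NO5

Heavy atoms from the SMILES: 13 C, 1 N, 5 O.
Implicit hydrogens by atom environment:
  4 × C (aromatic): 1 H each → 4
  3 × C: no H
  2 × C: 1 H each → 2
  2 × C (aromatic): no H
  2 × O: 1 H each → 2
  2 × O: no H
  1 × C: 3 H
  1 × C: 2 H
  1 × N (charge +1): no H
  1 × O (charge -1): no H
  Total hydrogens = 13.
Molecular formula: C13H13NO5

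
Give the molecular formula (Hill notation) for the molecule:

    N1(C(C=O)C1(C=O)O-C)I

C5H6INO3

Heavy atoms from the SMILES: 5 C, 1 I, 1 N, 3 O.
Implicit hydrogens by atom environment:
  3 × C: 1 H each → 3
  3 × O: no H
  1 × C: 3 H
  1 × C: no H
  1 × I: no H
  1 × N: no H
  Total hydrogens = 6.
Molecular formula: C5H6INO3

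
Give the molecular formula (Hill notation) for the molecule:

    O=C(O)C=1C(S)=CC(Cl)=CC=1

C7H5ClO2S

Heavy atoms from the SMILES: 7 C, 1 Cl, 2 O, 1 S.
Implicit hydrogens by atom environment:
  3 × C (aromatic): 1 H each → 3
  3 × C (aromatic): no H
  1 × C: no H
  1 × Cl: no H
  1 × O: 1 H
  1 × O: no H
  1 × S: 1 H
  Total hydrogens = 5.
Molecular formula: C7H5ClO2S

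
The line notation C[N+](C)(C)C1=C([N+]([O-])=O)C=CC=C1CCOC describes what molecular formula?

Heavy atoms from the SMILES: 12 C, 2 N, 3 O.
Implicit hydrogens by atom environment:
  4 × C: 3 H each → 12
  3 × C (aromatic): 1 H each → 3
  3 × C (aromatic): no H
  2 × C: 2 H each → 4
  2 × N (charge +1): no H
  2 × O: no H
  1 × O (charge -1): no H
  Total hydrogens = 19.
Net charge +1.
Molecular formula: C12H19N2O3+

C12H19N2O3+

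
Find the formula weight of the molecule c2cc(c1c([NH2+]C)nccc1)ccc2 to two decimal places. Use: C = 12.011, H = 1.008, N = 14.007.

Molecular formula: C12H13N2+.
M = 12×12.011 + 13×1.008 + 2×14.007 = 185.25 g/mol.

185.25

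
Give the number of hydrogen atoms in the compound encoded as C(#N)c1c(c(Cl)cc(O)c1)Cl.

Hydrogens are implicit in SMILES; fill each atom to its normal valence:
  4 × C (aromatic): no H
  2 × C (aromatic): 1 H each → 2
  2 × Cl: no H
  1 × C: no H
  1 × N: no H
  1 × O: 1 H
  Total hydrogens = 3.

3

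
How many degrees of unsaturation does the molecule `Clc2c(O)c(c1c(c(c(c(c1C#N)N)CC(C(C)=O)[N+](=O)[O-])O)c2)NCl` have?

11

Molecular formula from the SMILES: C15H12Cl2N4O5.
DoU = (2C + 2 + N − H − X)/2 = (2·15 + 2 + 4 − 12 − 2)/2 = 22/2 = 11.
(Structurally: 2 ring(s) + 9 π bond(s) = 11.)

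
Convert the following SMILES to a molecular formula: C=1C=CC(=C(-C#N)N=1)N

C6H5N3

Heavy atoms from the SMILES: 6 C, 3 N.
Implicit hydrogens by atom environment:
  3 × C (aromatic): 1 H each → 3
  2 × C (aromatic): no H
  1 × C: no H
  1 × N: 2 H
  1 × N (aromatic): no H
  1 × N: no H
  Total hydrogens = 5.
Molecular formula: C6H5N3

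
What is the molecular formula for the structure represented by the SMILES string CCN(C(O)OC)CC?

Heavy atoms from the SMILES: 6 C, 1 N, 2 O.
Implicit hydrogens by atom environment:
  3 × C: 3 H each → 9
  2 × C: 2 H each → 4
  1 × C: 1 H
  1 × N: no H
  1 × O: 1 H
  1 × O: no H
  Total hydrogens = 15.
Molecular formula: C6H15NO2

C6H15NO2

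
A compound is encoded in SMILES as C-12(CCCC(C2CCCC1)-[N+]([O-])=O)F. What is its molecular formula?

Heavy atoms from the SMILES: 10 C, 1 F, 1 N, 2 O.
Implicit hydrogens by atom environment:
  7 × C: 2 H each → 14
  2 × C: 1 H each → 2
  1 × C: no H
  1 × F: no H
  1 × N (charge +1): no H
  1 × O: no H
  1 × O (charge -1): no H
  Total hydrogens = 16.
Molecular formula: C10H16FNO2

C10H16FNO2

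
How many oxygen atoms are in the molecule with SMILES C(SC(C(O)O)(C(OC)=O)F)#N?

The symbol for oxygen appears 4 times in the SMILES.

4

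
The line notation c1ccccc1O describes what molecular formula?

C6H6O

Heavy atoms from the SMILES: 6 C, 1 O.
Implicit hydrogens by atom environment:
  5 × C (aromatic): 1 H each → 5
  1 × C (aromatic): no H
  1 × O: 1 H
  Total hydrogens = 6.
Molecular formula: C6H6O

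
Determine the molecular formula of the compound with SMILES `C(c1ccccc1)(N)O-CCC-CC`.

Heavy atoms from the SMILES: 12 C, 1 N, 1 O.
Implicit hydrogens by atom environment:
  5 × C (aromatic): 1 H each → 5
  4 × C: 2 H each → 8
  1 × C: 3 H
  1 × C: 1 H
  1 × C (aromatic): no H
  1 × N: 2 H
  1 × O: no H
  Total hydrogens = 19.
Molecular formula: C12H19NO

C12H19NO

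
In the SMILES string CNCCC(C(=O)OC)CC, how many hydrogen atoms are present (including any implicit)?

17

Hydrogens are implicit in SMILES; fill each atom to its normal valence:
  3 × C: 3 H each → 9
  3 × C: 2 H each → 6
  2 × O: no H
  1 × C: 1 H
  1 × C: no H
  1 × N: 1 H
  Total hydrogens = 17.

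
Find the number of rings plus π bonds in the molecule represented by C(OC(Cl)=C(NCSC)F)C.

Molecular formula from the SMILES: C6H11ClFNOS.
DoU = (2C + 2 + N − H − X)/2 = (2·6 + 2 + 1 − 11 − 2)/2 = 2/2 = 1.
(Structurally: 0 ring(s) + 1 π bond(s) = 1.)

1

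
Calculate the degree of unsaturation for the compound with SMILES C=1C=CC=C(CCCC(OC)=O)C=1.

Molecular formula from the SMILES: C11H14O2.
DoU = (2C + 2 + N − H − X)/2 = (2·11 + 2 + 0 − 14 − 0)/2 = 10/2 = 5.
(Structurally: 1 ring(s) + 4 π bond(s) = 5.)

5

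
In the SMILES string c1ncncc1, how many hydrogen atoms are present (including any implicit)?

Hydrogens are implicit in SMILES; fill each atom to its normal valence:
  4 × C (aromatic): 1 H each → 4
  2 × N (aromatic): no H
  Total hydrogens = 4.

4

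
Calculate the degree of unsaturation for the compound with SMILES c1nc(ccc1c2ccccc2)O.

Molecular formula from the SMILES: C11H9NO.
DoU = (2C + 2 + N − H − X)/2 = (2·11 + 2 + 1 − 9 − 0)/2 = 16/2 = 8.
(Structurally: 2 ring(s) + 6 π bond(s) = 8.)

8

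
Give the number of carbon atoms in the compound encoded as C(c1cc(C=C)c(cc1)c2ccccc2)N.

15

The symbol for carbon appears 15 times in the SMILES. Lowercase c denotes aromatic carbon and counts toward C.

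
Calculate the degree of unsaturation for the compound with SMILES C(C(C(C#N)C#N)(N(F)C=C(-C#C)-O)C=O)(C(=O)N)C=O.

10

Molecular formula from the SMILES: C12H9FN4O4.
DoU = (2C + 2 + N − H − X)/2 = (2·12 + 2 + 4 − 9 − 1)/2 = 20/2 = 10.
(Structurally: 0 ring(s) + 10 π bond(s) = 10.)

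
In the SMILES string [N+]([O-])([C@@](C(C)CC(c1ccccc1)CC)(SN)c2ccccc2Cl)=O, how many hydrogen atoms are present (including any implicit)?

Hydrogens are implicit in SMILES; fill each atom to its normal valence:
  9 × C (aromatic): 1 H each → 9
  3 × C (aromatic): no H
  2 × C: 3 H each → 6
  2 × C: 2 H each → 4
  2 × C: 1 H each → 2
  1 × C: no H
  1 × Cl: no H
  1 × N: 2 H
  1 × N (charge +1): no H
  1 × O: no H
  1 × O (charge -1): no H
  1 × S: no H
  Total hydrogens = 23.

23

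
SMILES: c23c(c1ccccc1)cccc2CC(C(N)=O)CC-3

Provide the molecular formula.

Heavy atoms from the SMILES: 17 C, 1 N, 1 O.
Implicit hydrogens by atom environment:
  8 × C (aromatic): 1 H each → 8
  4 × C (aromatic): no H
  3 × C: 2 H each → 6
  1 × C: 1 H
  1 × C: no H
  1 × N: 2 H
  1 × O: no H
  Total hydrogens = 17.
Molecular formula: C17H17NO

C17H17NO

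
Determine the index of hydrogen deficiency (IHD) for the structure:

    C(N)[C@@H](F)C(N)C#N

2

Molecular formula from the SMILES: C4H8FN3.
DoU = (2C + 2 + N − H − X)/2 = (2·4 + 2 + 3 − 8 − 1)/2 = 4/2 = 2.
(Structurally: 0 ring(s) + 2 π bond(s) = 2.)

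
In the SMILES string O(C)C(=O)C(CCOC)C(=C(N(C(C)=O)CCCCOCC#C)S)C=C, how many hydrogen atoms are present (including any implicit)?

29

Hydrogens are implicit in SMILES; fill each atom to its normal valence:
  8 × C: 2 H each → 16
  5 × C: no H
  5 × O: no H
  3 × C: 3 H each → 9
  3 × C: 1 H each → 3
  1 × N: no H
  1 × S: 1 H
  Total hydrogens = 29.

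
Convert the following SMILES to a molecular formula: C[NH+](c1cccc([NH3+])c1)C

[C8H14N2]2+

Heavy atoms from the SMILES: 8 C, 2 N.
Implicit hydrogens by atom environment:
  4 × C (aromatic): 1 H each → 4
  2 × C: 3 H each → 6
  2 × C (aromatic): no H
  1 × N (charge +1): 3 H
  1 × N (charge +1): 1 H
  Total hydrogens = 14.
Net charge +2.
Molecular formula: [C8H14N2]2+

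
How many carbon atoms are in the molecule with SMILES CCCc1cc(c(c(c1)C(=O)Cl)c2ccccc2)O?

16

The symbol for carbon appears 16 times in the SMILES. Lowercase c denotes aromatic carbon and counts toward C.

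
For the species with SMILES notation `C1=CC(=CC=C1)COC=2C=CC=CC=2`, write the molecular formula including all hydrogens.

C13H12O

Heavy atoms from the SMILES: 13 C, 1 O.
Implicit hydrogens by atom environment:
  10 × C (aromatic): 1 H each → 10
  2 × C (aromatic): no H
  1 × C: 2 H
  1 × O: no H
  Total hydrogens = 12.
Molecular formula: C13H12O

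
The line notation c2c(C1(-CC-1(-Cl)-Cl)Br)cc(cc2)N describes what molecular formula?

C9H8BrCl2N

Heavy atoms from the SMILES: 1 Br, 9 C, 2 Cl, 1 N.
Implicit hydrogens by atom environment:
  4 × C (aromatic): 1 H each → 4
  2 × C: no H
  2 × C (aromatic): no H
  2 × Cl: no H
  1 × Br: no H
  1 × C: 2 H
  1 × N: 2 H
  Total hydrogens = 8.
Molecular formula: C9H8BrCl2N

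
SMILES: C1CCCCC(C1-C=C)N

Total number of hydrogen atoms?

17

Hydrogens are implicit in SMILES; fill each atom to its normal valence:
  6 × C: 2 H each → 12
  3 × C: 1 H each → 3
  1 × N: 2 H
  Total hydrogens = 17.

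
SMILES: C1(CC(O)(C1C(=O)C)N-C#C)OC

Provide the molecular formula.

C9H13NO3

Heavy atoms from the SMILES: 9 C, 1 N, 3 O.
Implicit hydrogens by atom environment:
  3 × C: 1 H each → 3
  3 × C: no H
  2 × C: 3 H each → 6
  2 × O: no H
  1 × C: 2 H
  1 × N: 1 H
  1 × O: 1 H
  Total hydrogens = 13.
Molecular formula: C9H13NO3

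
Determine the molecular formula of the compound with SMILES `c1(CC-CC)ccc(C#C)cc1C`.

C13H16

Heavy atoms from the SMILES: 13 C.
Implicit hydrogens by atom environment:
  3 × C: 2 H each → 6
  3 × C (aromatic): 1 H each → 3
  3 × C (aromatic): no H
  2 × C: 3 H each → 6
  1 × C: 1 H
  1 × C: no H
  Total hydrogens = 16.
Molecular formula: C13H16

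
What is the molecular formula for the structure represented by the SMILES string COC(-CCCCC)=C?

C8H16O

Heavy atoms from the SMILES: 8 C, 1 O.
Implicit hydrogens by atom environment:
  5 × C: 2 H each → 10
  2 × C: 3 H each → 6
  1 × C: no H
  1 × O: no H
  Total hydrogens = 16.
Molecular formula: C8H16O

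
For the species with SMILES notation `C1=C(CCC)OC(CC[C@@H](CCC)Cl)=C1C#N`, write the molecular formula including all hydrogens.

C14H20ClNO

Heavy atoms from the SMILES: 14 C, 1 Cl, 1 N, 1 O.
Implicit hydrogens by atom environment:
  6 × C: 2 H each → 12
  3 × C (aromatic): no H
  2 × C: 3 H each → 6
  1 × C (aromatic): 1 H
  1 × C: 1 H
  1 × C: no H
  1 × Cl: no H
  1 × N: no H
  1 × O (aromatic): no H
  Total hydrogens = 20.
Molecular formula: C14H20ClNO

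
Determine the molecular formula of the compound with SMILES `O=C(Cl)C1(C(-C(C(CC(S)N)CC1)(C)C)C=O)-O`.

Heavy atoms from the SMILES: 12 C, 1 Cl, 1 N, 3 O, 1 S.
Implicit hydrogens by atom environment:
  4 × C: 1 H each → 4
  3 × C: 2 H each → 6
  3 × C: no H
  2 × C: 3 H each → 6
  2 × O: no H
  1 × Cl: no H
  1 × N: 2 H
  1 × O: 1 H
  1 × S: 1 H
  Total hydrogens = 20.
Molecular formula: C12H20ClNO3S

C12H20ClNO3S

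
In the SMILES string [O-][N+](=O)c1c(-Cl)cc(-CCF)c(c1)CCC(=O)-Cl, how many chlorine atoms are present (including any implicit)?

The symbol for chlorine appears 2 times in the SMILES.

2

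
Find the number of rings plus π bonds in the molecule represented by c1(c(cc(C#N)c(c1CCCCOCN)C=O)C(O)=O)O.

8

Molecular formula from the SMILES: C14H16N2O5.
DoU = (2C + 2 + N − H − X)/2 = (2·14 + 2 + 2 − 16 − 0)/2 = 16/2 = 8.
(Structurally: 1 ring(s) + 7 π bond(s) = 8.)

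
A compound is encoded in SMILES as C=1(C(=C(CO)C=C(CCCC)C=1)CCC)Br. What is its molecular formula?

Heavy atoms from the SMILES: 1 Br, 14 C, 1 O.
Implicit hydrogens by atom environment:
  6 × C: 2 H each → 12
  4 × C (aromatic): no H
  2 × C: 3 H each → 6
  2 × C (aromatic): 1 H each → 2
  1 × Br: no H
  1 × O: 1 H
  Total hydrogens = 21.
Molecular formula: C14H21BrO

C14H21BrO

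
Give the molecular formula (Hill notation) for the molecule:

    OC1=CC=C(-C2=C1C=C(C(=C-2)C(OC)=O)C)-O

C13H12O4

Heavy atoms from the SMILES: 13 C, 4 O.
Implicit hydrogens by atom environment:
  6 × C (aromatic): no H
  4 × C (aromatic): 1 H each → 4
  2 × C: 3 H each → 6
  2 × O: 1 H each → 2
  2 × O: no H
  1 × C: no H
  Total hydrogens = 12.
Molecular formula: C13H12O4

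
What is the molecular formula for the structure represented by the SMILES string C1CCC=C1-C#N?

Heavy atoms from the SMILES: 6 C, 1 N.
Implicit hydrogens by atom environment:
  3 × C: 2 H each → 6
  2 × C: no H
  1 × C: 1 H
  1 × N: no H
  Total hydrogens = 7.
Molecular formula: C6H7N

C6H7N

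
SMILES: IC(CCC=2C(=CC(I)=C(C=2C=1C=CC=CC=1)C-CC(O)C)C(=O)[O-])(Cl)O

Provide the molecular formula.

C20H20ClI2O4-

Heavy atoms from the SMILES: 20 C, 1 Cl, 2 I, 4 O.
Implicit hydrogens by atom environment:
  6 × C (aromatic): 1 H each → 6
  6 × C (aromatic): no H
  4 × C: 2 H each → 8
  2 × C: no H
  2 × I: no H
  2 × O: 1 H each → 2
  1 × C: 3 H
  1 × C: 1 H
  1 × Cl: no H
  1 × O: no H
  1 × O (charge -1): no H
  Total hydrogens = 20.
Net charge -1.
Molecular formula: C20H20ClI2O4-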